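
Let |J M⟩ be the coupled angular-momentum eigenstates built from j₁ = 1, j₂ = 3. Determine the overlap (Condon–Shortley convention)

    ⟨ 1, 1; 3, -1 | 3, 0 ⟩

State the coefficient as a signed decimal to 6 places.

triangle: 1!*1!*5!/8! = 120/40320
(j±m)!: 2!*0!*2!*4!*3!*3! = 3456
prefactor² = (2J+1)*Δ*N² = 72
  k=0: +1/(0!*1!*0!*2!*1!*3!) = 1/12
Σ = 1/12  ⇒  CG² = 72*1/12² = 1/2
CG = +√(1/2) = +0.707107

+0.707107  (= +√(1/2))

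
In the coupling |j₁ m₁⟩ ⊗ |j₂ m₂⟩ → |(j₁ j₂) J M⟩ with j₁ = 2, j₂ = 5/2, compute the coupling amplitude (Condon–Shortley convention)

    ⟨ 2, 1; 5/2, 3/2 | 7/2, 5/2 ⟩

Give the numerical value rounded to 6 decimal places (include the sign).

√[8·1!3!4!/9! · 3!1!4!1!6!1!] = √(2304/7)
  +(−1)^0/∏(0,1,1,4,2,0)! = 1/48  (running 1/48)
  +(−1)^1/∏(1,0,0,3,3,1)! = -1/36  (running -1/144)
⟨..|..⟩ = √(2304/7)·(-1/144) = -0.125988

−√(1/63) ≈ -0.125988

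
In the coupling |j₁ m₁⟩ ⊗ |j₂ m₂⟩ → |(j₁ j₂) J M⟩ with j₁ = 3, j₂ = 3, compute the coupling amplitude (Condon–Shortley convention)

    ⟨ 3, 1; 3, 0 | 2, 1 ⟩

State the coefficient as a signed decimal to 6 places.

j₁+j₂−J=4  J+j₁−j₂=2  J−j₁+j₂=2  j₁+j₂+J+1=9
(j₁±m₁, j₂±m₂, J±M) = (4,2,3,3,3,1)
P² = 96/7
sum k=1..2:
  [1] −1/12 = -1/12
  [2] +1/8 = 1/8
S = 1/24
C² = P²·S² = 1/42 ; C = +0.154303

+0.154303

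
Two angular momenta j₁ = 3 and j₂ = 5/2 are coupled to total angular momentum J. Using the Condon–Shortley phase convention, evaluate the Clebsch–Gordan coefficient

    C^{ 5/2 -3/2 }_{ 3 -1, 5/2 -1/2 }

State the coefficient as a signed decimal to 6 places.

+0.169031

j₁+j₂−J=3  J+j₁−j₂=3  J−j₁+j₂=2  j₁+j₂+J+1=9
(j₁±m₁, j₂±m₂, J±M) = (2,4,2,3,1,4)
P² = 576/35
sum k=1..2:
  [1] −1/12 = -1/12
  [2] +1/8 = 1/8
S = 1/24
C² = P²·S² = 1/35 ; C = +0.169031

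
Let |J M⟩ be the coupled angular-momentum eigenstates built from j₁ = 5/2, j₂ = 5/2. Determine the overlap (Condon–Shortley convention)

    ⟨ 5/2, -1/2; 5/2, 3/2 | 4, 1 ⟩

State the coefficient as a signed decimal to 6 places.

triangle: 1!*4!*4!/10! = 576/3628800
(j±m)!: 2!*3!*4!*1!*5!*3! = 207360
prefactor² = (2J+1)*Δ*N² = 10368/35
  k=0: +1/(0!*1!*3!*4!*1!*0!) = 1/144
  k=1: −1/(1!*0!*2!*3!*2!*1!) = -1/24
Σ = -5/144  ⇒  CG² = 10368/35*(-5/144)² = 5/14
CG = −√(5/14) = -0.597614

−√(5/14) = -0.597614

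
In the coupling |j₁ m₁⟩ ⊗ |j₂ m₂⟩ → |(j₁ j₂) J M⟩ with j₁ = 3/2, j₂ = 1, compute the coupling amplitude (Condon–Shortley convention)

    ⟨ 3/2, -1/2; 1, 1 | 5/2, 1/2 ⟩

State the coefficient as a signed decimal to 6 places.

triangle: 0!·3!·2!/6! = 12/720
(j±m)!: 1!·2!·2!·0!·3!·2! = 48
prefactor² = (2J+1)·Δ·N² = 24/5
  k=0: +1/(0!·0!·2!·2!·1!·0!) = 1/4
Σ = 1/4  ⇒  CG² = 24/5·1/4² = 3/10
CG = +√(3/10) = +0.547723

+0.547723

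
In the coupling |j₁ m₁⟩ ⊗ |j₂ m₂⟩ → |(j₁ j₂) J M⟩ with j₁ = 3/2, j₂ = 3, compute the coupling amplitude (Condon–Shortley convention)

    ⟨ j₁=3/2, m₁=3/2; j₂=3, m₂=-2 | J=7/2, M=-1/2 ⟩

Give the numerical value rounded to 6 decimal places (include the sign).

+√(5/21) = +0.487950

√[8·1!2!5!/9! · 3!0!1!5!3!4!] = √(3840/7)
  +(−1)^0/∏(0,1,0,1,2,4)! = 1/48  (running 1/48)
⟨..|..⟩ = √(3840/7)·(1/48) = +0.487950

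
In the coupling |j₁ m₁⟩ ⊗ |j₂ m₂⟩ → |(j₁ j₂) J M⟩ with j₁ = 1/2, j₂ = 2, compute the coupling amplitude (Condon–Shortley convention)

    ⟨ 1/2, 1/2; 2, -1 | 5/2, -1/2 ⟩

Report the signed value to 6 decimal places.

+0.632456  (= +√(2/5))

j₁+j₂−J=0  J+j₁−j₂=1  J−j₁+j₂=4  j₁+j₂+J+1=6
(j₁±m₁, j₂±m₂, J±M) = (1,0,1,3,2,3)
P² = 72/5
sum k=0..0:
  [0] +1/6 = 1/6
S = 1/6
C² = P²·S² = 2/5 ; C = +0.632456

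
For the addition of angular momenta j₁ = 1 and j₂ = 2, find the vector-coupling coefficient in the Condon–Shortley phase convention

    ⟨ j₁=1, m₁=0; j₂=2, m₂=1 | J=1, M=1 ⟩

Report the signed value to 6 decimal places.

-0.547723

triangle: 2!·0!·2!/5! = 4/120
(j±m)!: 1!·1!·3!·1!·2!·0! = 12
prefactor² = (2J+1)·Δ·N² = 6/5
  k=1: −1/(1!·1!·0!·2!·0!·0!) = -1/2
Σ = -1/2  ⇒  CG² = 6/5·(-1/2)² = 3/10
CG = −√(3/10) = -0.547723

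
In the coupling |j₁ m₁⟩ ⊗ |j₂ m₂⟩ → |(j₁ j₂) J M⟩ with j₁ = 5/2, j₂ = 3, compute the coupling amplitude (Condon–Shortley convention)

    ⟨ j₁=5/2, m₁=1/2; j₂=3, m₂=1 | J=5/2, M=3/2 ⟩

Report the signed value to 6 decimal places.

+0.169031  (= +√(1/35))

j₁+j₂−J=3  J+j₁−j₂=2  J−j₁+j₂=3  j₁+j₂+J+1=9
(j₁±m₁, j₂±m₂, J±M) = (3,2,4,2,4,1)
P² = 576/35
sum k=1..2:
  [1] −1/12 = -1/12
  [2] +1/8 = 1/8
S = 1/24
C² = P²·S² = 1/35 ; C = +0.169031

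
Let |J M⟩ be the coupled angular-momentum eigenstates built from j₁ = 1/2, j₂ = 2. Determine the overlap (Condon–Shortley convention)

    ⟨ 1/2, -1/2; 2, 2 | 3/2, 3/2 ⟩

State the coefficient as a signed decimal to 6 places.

-0.894427  (= −√(4/5))

√[4·1!0!3!/5! · 0!1!4!0!3!0!] = √(144/5)
  +(−1)^1/∏(1,0,0,3,0,0)! = -1/6  (running -1/6)
⟨..|..⟩ = √(144/5)·(-1/6) = -0.894427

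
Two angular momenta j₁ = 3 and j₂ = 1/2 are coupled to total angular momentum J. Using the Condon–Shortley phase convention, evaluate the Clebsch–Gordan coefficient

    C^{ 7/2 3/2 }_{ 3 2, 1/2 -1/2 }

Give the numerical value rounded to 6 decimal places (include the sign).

+√(2/7) = +0.534522

triangle: 0!·6!·1!/8! = 720/40320
(j±m)!: 5!·1!·0!·1!·5!·2! = 28800
prefactor² = (2J+1)·Δ·N² = 28800/7
  k=0: +1/(0!·0!·1!·0!·5!·1!) = 1/120
Σ = 1/120  ⇒  CG² = 28800/7·1/120² = 2/7
CG = +√(2/7) = +0.534522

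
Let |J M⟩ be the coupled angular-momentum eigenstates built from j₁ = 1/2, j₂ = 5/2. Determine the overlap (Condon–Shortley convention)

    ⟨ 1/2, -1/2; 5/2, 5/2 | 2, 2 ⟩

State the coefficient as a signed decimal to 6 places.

−√(5/6) ≈ -0.912871

triangle: 1!*0!*4!/6! = 24/720
(j±m)!: 0!*1!*5!*0!*4!*0! = 2880
prefactor² = (2J+1)*Δ*N² = 480
  k=1: −1/(1!*0!*0!*4!*0!*0!) = -1/24
Σ = -1/24  ⇒  CG² = 480*(-1/24)² = 5/6
CG = −√(5/6) = -0.912871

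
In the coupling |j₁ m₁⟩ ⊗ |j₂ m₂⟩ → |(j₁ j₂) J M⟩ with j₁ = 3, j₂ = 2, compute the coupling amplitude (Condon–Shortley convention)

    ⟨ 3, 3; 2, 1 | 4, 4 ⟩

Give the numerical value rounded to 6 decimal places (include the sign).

+√(3/5) ≈ +0.774597

j₁+j₂−J=1  J+j₁−j₂=5  J−j₁+j₂=3  j₁+j₂+J+1=10
(j₁±m₁, j₂±m₂, J±M) = (6,0,3,1,8,0)
P² = 311040
sum k=0..0:
  [0] +1/720 = 1/720
S = 1/720
C² = P²·S² = 3/5 ; C = +0.774597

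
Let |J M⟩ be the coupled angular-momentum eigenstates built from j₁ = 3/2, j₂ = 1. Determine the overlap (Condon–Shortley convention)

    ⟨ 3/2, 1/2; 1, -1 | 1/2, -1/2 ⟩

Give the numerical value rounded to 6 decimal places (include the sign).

j₁+j₂−J=2  J+j₁−j₂=1  J−j₁+j₂=0  j₁+j₂+J+1=4
(j₁±m₁, j₂±m₂, J±M) = (2,1,0,2,0,1)
P² = 2/3
sum k=0..0:
  [0] +1/2 = 1/2
S = 1/2
C² = P²·S² = 1/6 ; C = +0.408248

+0.408248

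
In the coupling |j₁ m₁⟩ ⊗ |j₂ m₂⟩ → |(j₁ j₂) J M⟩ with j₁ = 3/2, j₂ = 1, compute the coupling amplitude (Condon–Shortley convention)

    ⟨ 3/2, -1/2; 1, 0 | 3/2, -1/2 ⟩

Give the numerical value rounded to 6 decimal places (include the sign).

triangle: 1!·2!·1!/5! = 2/120
(j±m)!: 1!·2!·1!·1!·1!·2! = 4
prefactor² = (2J+1)·Δ·N² = 4/15
  k=0: +1/(0!·1!·2!·1!·0!·0!) = 1/2
  k=1: −1/(1!·0!·1!·0!·1!·1!) = -1
Σ = -1/2  ⇒  CG² = 4/15·(-1/2)² = 1/15
CG = −√(1/15) = -0.258199

-0.258199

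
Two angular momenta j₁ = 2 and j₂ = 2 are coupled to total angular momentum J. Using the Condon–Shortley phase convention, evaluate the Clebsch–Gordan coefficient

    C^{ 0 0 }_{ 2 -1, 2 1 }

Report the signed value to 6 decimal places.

triangle: 4!×0!×0!/5! = 24/120
(j±m)!: 1!×3!×3!×1!×0!×0! = 36
prefactor² = (2J+1)×Δ×N² = 36/5
  k=3: −1/(3!×1!×0!×0!×0!×0!) = -1/6
Σ = -1/6  ⇒  CG² = 36/5×(-1/6)² = 1/5
CG = −√(1/5) = -0.447214

−√(1/5) = -0.447214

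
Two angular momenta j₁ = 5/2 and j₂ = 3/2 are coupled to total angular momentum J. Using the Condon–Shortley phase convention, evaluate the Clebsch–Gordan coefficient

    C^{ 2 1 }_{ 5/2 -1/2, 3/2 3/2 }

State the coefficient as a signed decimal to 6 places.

+√(9/28) = +0.566947

triangle: 2!×3!×1!/7! = 12/5040
(j±m)!: 2!×3!×3!×0!×3!×1! = 432
prefactor² = (2J+1)×Δ×N² = 36/7
  k=2: +1/(2!×0!×1!×1!×2!×0!) = 1/4
Σ = 1/4  ⇒  CG² = 36/7×1/4² = 9/28
CG = +√(9/28) = +0.566947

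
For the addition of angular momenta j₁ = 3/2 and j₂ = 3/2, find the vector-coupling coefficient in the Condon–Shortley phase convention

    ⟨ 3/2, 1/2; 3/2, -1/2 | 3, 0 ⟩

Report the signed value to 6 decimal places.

+0.670820

j₁+j₂−J=0  J+j₁−j₂=3  J−j₁+j₂=3  j₁+j₂+J+1=7
(j₁±m₁, j₂±m₂, J±M) = (2,1,1,2,3,3)
P² = 36/5
sum k=0..0:
  [0] +1/4 = 1/4
S = 1/4
C² = P²·S² = 9/20 ; C = +0.670820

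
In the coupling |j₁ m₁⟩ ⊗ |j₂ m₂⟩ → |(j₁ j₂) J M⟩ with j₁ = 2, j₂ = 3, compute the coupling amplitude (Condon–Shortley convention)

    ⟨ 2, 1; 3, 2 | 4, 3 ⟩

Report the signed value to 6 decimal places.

−√(1/20) ≈ -0.223607

j₁+j₂−J=1  J+j₁−j₂=3  J−j₁+j₂=5  j₁+j₂+J+1=10
(j₁±m₁, j₂±m₂, J±M) = (3,1,5,1,7,1)
P² = 6480
sum k=0..1:
  [0] +1/240 = 1/240
  [1] −1/144 = -1/144
S = -1/360
C² = P²·S² = 1/20 ; C = -0.223607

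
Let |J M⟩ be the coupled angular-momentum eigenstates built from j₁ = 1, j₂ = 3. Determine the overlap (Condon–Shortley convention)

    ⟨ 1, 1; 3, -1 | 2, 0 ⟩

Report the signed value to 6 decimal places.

+0.534522

triangle: 2!*0!*4!/7! = 48/5040
(j±m)!: 2!*0!*2!*4!*2!*2! = 384
prefactor² = (2J+1)*Δ*N² = 128/7
  k=0: +1/(0!*2!*0!*2!*0!*2!) = 1/8
Σ = 1/8  ⇒  CG² = 128/7*1/8² = 2/7
CG = +√(2/7) = +0.534522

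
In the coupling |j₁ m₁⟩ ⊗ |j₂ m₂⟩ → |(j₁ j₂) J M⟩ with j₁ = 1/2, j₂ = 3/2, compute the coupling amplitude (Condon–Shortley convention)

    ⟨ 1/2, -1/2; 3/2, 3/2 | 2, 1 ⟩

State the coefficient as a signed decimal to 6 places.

triangle: 0!·1!·3!/5! = 6/120
(j±m)!: 0!·1!·3!·0!·3!·1! = 36
prefactor² = (2J+1)·Δ·N² = 9
  k=0: +1/(0!·0!·1!·3!·0!·0!) = 1/6
Σ = 1/6  ⇒  CG² = 9·1/6² = 1/4
CG = +√(1/4) = +0.500000

+0.500000  (= +√(1/4))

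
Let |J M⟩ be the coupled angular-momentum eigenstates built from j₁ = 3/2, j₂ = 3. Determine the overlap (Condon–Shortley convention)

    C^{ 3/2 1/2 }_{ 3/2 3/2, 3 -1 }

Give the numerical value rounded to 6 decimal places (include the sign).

+0.338062

√[4·3!0!3!/7! · 3!0!2!4!2!1!] = √(576/35)
  +(−1)^0/∏(0,3,0,2,0,1)! = 1/12  (running 1/12)
⟨..|..⟩ = √(576/35)·(1/12) = +0.338062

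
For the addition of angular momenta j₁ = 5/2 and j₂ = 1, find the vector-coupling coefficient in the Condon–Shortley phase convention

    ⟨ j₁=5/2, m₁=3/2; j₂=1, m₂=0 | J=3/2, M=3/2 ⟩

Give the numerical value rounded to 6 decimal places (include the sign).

-0.516398

j₁+j₂−J=2  J+j₁−j₂=3  J−j₁+j₂=0  j₁+j₂+J+1=6
(j₁±m₁, j₂±m₂, J±M) = (4,1,1,1,3,0)
P² = 48/5
sum k=1..1:
  [1] −1/6 = -1/6
S = -1/6
C² = P²·S² = 4/15 ; C = -0.516398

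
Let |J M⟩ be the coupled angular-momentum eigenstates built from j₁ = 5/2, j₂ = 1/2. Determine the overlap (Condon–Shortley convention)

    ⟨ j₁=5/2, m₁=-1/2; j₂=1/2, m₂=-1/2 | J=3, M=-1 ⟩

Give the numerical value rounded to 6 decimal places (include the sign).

j₁+j₂−J=0  J+j₁−j₂=5  J−j₁+j₂=1  j₁+j₂+J+1=7
(j₁±m₁, j₂±m₂, J±M) = (2,3,0,1,2,4)
P² = 96
sum k=0..0:
  [0] +1/12 = 1/12
S = 1/12
C² = P²·S² = 2/3 ; C = +0.816497

+√(2/3) = +0.816497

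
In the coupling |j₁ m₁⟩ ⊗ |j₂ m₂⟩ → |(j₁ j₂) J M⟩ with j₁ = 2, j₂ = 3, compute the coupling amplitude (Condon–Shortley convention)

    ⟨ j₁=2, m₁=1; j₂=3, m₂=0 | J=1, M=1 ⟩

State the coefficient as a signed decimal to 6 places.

−√(3/35) ≈ -0.292770

j₁+j₂−J=4  J+j₁−j₂=0  J−j₁+j₂=2  j₁+j₂+J+1=7
(j₁±m₁, j₂±m₂, J±M) = (3,1,3,3,2,0)
P² = 432/35
sum k=1..1:
  [1] −1/12 = -1/12
S = -1/12
C² = P²·S² = 3/35 ; C = -0.292770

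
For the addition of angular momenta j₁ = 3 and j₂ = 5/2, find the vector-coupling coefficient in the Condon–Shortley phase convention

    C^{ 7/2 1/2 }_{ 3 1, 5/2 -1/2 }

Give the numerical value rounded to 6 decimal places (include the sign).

-0.125988  (= −√(1/63))

√[8·2!4!3!/10! · 4!2!2!3!4!3!] = √(9216/175)
  +(−1)^0/∏(0,2,2,2,2,1)! = 1/16  (running 1/16)
  +(−1)^1/∏(1,1,1,1,3,2)! = -1/12  (running -1/48)
  +(−1)^2/∏(2,0,0,0,4,3)! = 1/288  (running -5/288)
⟨..|..⟩ = √(9216/175)·(-5/288) = -0.125988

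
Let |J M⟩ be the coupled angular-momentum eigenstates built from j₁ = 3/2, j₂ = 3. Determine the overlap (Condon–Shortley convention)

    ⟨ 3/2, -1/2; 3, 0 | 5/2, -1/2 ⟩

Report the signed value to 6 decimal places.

j₁+j₂−J=2  J+j₁−j₂=1  J−j₁+j₂=4  j₁+j₂+J+1=8
(j₁±m₁, j₂±m₂, J±M) = (1,2,3,3,2,3)
P² = 216/35
sum k=1..2:
  [1] −1/4 = -1/4
  [2] +1/12 = 1/12
S = -1/6
C² = P²·S² = 6/35 ; C = -0.414039

-0.414039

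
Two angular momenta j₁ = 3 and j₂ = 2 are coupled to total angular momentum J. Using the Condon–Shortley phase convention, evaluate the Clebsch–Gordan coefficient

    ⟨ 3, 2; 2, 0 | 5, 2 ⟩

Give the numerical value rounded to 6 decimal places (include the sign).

+√(3/10) ≈ +0.547723

j₁+j₂−J=0  J+j₁−j₂=6  J−j₁+j₂=4  j₁+j₂+J+1=11
(j₁±m₁, j₂±m₂, J±M) = (5,1,2,2,7,3)
P² = 69120
sum k=0..0:
  [0] +1/480 = 1/480
S = 1/480
C² = P²·S² = 3/10 ; C = +0.547723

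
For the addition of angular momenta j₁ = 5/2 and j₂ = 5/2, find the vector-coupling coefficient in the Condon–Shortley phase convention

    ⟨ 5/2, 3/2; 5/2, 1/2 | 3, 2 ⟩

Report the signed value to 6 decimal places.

−√(1/12) = -0.288675

j₁+j₂−J=2  J+j₁−j₂=3  J−j₁+j₂=3  j₁+j₂+J+1=9
(j₁±m₁, j₂±m₂, J±M) = (4,1,3,2,5,1)
P² = 48
sum k=0..1:
  [0] +1/24 = 1/24
  [1] −1/12 = -1/12
S = -1/24
C² = P²·S² = 1/12 ; C = -0.288675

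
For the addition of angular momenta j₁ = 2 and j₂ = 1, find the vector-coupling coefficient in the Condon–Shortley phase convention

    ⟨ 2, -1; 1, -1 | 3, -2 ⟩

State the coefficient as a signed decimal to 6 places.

triangle: 0!·4!·2!/7! = 48/5040
(j±m)!: 1!·3!·0!·2!·1!·5! = 1440
prefactor² = (2J+1)·Δ·N² = 96
  k=0: +1/(0!·0!·3!·0!·1!·2!) = 1/12
Σ = 1/12  ⇒  CG² = 96·1/12² = 2/3
CG = +√(2/3) = +0.816497

+0.816497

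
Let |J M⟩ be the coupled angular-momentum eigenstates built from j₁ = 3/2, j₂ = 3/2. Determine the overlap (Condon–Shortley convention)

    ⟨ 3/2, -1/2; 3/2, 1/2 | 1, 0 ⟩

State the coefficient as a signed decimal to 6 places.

-0.223607  (= −√(1/20))

triangle: 2!×1!×1!/5! = 2/120
(j±m)!: 1!×2!×2!×1!×1!×1! = 4
prefactor² = (2J+1)×Δ×N² = 1/5
  k=1: −1/(1!×1!×1!×1!×0!×0!) = -1
  k=2: +1/(2!×0!×0!×0!×1!×1!) = 1/2
Σ = -1/2  ⇒  CG² = 1/5×(-1/2)² = 1/20
CG = −√(1/20) = -0.223607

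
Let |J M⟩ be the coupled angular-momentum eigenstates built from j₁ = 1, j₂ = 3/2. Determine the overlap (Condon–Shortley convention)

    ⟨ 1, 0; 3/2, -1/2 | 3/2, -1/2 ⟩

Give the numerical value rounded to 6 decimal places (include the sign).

+0.258199  (= +√(1/15))

j₁+j₂−J=1  J+j₁−j₂=1  J−j₁+j₂=2  j₁+j₂+J+1=5
(j₁±m₁, j₂±m₂, J±M) = (1,1,1,2,1,2)
P² = 4/15
sum k=0..1:
  [0] +1/1 = 1
  [1] −1/2 = -1/2
S = 1/2
C² = P²·S² = 1/15 ; C = +0.258199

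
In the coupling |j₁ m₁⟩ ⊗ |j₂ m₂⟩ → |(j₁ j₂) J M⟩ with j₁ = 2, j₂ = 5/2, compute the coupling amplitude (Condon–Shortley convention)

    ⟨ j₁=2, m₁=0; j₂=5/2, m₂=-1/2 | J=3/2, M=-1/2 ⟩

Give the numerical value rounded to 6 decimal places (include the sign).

−√(2/35) = -0.239046

√[4·3!1!2!/7! · 2!2!2!3!1!2!] = √(32/35)
  +(−1)^1/∏(1,2,1,1,0,1)! = -1/2  (running -1/2)
  +(−1)^2/∏(2,1,0,0,1,2)! = 1/4  (running -1/4)
⟨..|..⟩ = √(32/35)·(-1/4) = -0.239046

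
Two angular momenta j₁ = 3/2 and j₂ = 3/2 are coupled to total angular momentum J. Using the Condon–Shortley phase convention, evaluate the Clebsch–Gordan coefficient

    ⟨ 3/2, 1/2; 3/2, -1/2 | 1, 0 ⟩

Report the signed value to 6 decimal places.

-0.223607  (= −√(1/20))

triangle: 2!·1!·1!/5! = 2/120
(j±m)!: 2!·1!·1!·2!·1!·1! = 4
prefactor² = (2J+1)·Δ·N² = 1/5
  k=0: +1/(0!·2!·1!·1!·0!·0!) = 1/2
  k=1: −1/(1!·1!·0!·0!·1!·1!) = -1
Σ = -1/2  ⇒  CG² = 1/5·(-1/2)² = 1/20
CG = −√(1/20) = -0.223607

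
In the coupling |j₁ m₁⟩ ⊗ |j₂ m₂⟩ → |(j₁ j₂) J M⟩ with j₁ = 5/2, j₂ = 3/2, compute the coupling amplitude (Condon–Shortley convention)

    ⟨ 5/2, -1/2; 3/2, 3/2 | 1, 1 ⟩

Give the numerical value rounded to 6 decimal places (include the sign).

j₁+j₂−J=3  J+j₁−j₂=2  J−j₁+j₂=0  j₁+j₂+J+1=6
(j₁±m₁, j₂±m₂, J±M) = (2,3,3,0,2,0)
P² = 36/5
sum k=3..3:
  [3] −1/12 = -1/12
S = -1/12
C² = P²·S² = 1/20 ; C = -0.223607

−√(1/20) = -0.223607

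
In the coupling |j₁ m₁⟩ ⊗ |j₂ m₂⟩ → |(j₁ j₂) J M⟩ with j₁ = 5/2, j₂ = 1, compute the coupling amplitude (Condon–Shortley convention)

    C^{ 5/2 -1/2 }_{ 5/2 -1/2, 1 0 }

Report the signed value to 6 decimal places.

√[6·1!4!1!/7! · 2!3!1!1!2!3!] = √(144/35)
  +(−1)^0/∏(0,1,3,1,1,0)! = 1/6  (running 1/6)
  +(−1)^1/∏(1,0,2,0,2,1)! = -1/4  (running -1/12)
⟨..|..⟩ = √(144/35)·(-1/12) = -0.169031

−√(1/35) = -0.169031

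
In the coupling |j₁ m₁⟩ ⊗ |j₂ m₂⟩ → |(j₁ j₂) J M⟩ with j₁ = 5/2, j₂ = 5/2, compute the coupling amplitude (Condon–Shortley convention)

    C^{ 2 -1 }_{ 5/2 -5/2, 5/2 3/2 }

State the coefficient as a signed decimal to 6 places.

√[5·3!2!2!/8! · 0!5!4!1!1!3!] = √(360/7)
  +(−1)^3/∏(3,0,2,1,0,1)! = -1/12  (running -1/12)
⟨..|..⟩ = √(360/7)·(-1/12) = -0.597614

-0.597614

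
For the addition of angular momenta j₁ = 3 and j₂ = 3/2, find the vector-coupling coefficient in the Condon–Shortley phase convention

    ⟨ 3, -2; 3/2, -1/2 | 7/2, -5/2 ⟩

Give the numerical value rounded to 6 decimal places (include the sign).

−√(1/7) ≈ -0.377964

j₁+j₂−J=1  J+j₁−j₂=5  J−j₁+j₂=2  j₁+j₂+J+1=9
(j₁±m₁, j₂±m₂, J±M) = (1,5,1,2,1,6)
P² = 6400/7
sum k=0..1:
  [0] +1/120 = 1/120
  [1] −1/48 = -1/48
S = -1/80
C² = P²·S² = 1/7 ; C = -0.377964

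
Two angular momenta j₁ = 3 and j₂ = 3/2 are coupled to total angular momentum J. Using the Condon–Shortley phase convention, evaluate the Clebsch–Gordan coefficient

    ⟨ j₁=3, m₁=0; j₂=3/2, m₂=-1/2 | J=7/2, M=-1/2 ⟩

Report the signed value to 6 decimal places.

triangle: 1!·5!·2!/9! = 240/362880
(j±m)!: 3!·3!·1!·2!·3!·4! = 10368
prefactor² = (2J+1)·Δ·N² = 384/7
  k=0: +1/(0!·1!·3!·1!·2!·1!) = 1/12
  k=1: −1/(1!·0!·2!·0!·3!·2!) = -1/24
Σ = 1/24  ⇒  CG² = 384/7·1/24² = 2/21
CG = +√(2/21) = +0.308607

+√(2/21) ≈ +0.308607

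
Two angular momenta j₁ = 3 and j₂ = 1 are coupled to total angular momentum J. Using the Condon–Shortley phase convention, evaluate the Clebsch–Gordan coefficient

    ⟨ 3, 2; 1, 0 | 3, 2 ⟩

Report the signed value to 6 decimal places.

j₁+j₂−J=1  J+j₁−j₂=5  J−j₁+j₂=1  j₁+j₂+J+1=8
(j₁±m₁, j₂±m₂, J±M) = (5,1,1,1,5,1)
P² = 300
sum k=0..1:
  [0] +1/24 = 1/24
  [1] −1/120 = -1/120
S = 1/30
C² = P²·S² = 1/3 ; C = +0.577350

+√(1/3) ≈ +0.577350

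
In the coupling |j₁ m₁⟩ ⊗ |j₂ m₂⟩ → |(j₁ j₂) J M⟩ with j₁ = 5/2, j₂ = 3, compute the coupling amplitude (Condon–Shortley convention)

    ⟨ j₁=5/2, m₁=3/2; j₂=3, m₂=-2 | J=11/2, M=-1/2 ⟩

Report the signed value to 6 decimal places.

j₁+j₂−J=0  J+j₁−j₂=5  J−j₁+j₂=6  j₁+j₂+J+1=12
(j₁±m₁, j₂±m₂, J±M) = (4,1,1,5,5,6)
P² = 41472000/77
sum k=0..0:
  [0] +1/2880 = 1/2880
S = 1/2880
C² = P²·S² = 5/77 ; C = +0.254824

+√(5/77) ≈ +0.254824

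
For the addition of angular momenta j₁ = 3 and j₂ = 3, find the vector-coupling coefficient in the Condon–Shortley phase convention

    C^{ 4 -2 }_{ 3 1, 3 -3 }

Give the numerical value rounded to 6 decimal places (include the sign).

triangle: 2!×4!×4!/11! = 1152/39916800
(j±m)!: 4!×2!×0!×6!×2!×6! = 49766400
prefactor² = (2J+1)×Δ×N² = 995328/77
  k=0: +1/(0!×2!×2!×0!×2!×4!) = 1/192
Σ = 1/192  ⇒  CG² = 995328/77×1/192² = 27/77
CG = +√(27/77) = +0.592157

+0.592157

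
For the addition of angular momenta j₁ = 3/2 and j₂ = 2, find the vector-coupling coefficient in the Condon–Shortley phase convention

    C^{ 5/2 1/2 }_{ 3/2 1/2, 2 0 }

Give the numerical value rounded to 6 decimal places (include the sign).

+0.292770  (= +√(3/35))

j₁+j₂−J=1  J+j₁−j₂=2  J−j₁+j₂=3  j₁+j₂+J+1=7
(j₁±m₁, j₂±m₂, J±M) = (2,1,2,2,3,2)
P² = 48/35
sum k=0..1:
  [0] +1/2 = 1/2
  [1] −1/4 = -1/4
S = 1/4
C² = P²·S² = 3/35 ; C = +0.292770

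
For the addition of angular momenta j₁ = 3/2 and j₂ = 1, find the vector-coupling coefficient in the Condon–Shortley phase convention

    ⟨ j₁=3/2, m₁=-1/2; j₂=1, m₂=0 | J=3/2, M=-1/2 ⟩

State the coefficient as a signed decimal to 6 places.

-0.258199  (= −√(1/15))

√[4·1!2!1!/5! · 1!2!1!1!1!2!] = √(4/15)
  +(−1)^0/∏(0,1,2,1,0,0)! = 1/2  (running 1/2)
  +(−1)^1/∏(1,0,1,0,1,1)! = -1  (running -1/2)
⟨..|..⟩ = √(4/15)·(-1/2) = -0.258199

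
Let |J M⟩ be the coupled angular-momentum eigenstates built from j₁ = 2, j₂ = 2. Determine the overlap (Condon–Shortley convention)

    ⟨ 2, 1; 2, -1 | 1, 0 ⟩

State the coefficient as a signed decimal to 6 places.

-0.316228  (= −√(1/10))

triangle: 3!×1!×1!/6! = 6/720
(j±m)!: 3!×1!×1!×3!×1!×1! = 36
prefactor² = (2J+1)×Δ×N² = 9/10
  k=0: +1/(0!×3!×1!×1!×0!×0!) = 1/6
  k=1: −1/(1!×2!×0!×0!×1!×1!) = -1/2
Σ = -1/3  ⇒  CG² = 9/10×(-1/3)² = 1/10
CG = −√(1/10) = -0.316228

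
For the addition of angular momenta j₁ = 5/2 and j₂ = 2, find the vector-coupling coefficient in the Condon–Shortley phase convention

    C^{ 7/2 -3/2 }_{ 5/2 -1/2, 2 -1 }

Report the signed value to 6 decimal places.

+√(2/21) ≈ +0.308607

j₁+j₂−J=1  J+j₁−j₂=4  J−j₁+j₂=3  j₁+j₂+J+1=9
(j₁±m₁, j₂±m₂, J±M) = (2,3,1,3,2,5)
P² = 384/7
sum k=0..1:
  [0] +1/12 = 1/12
  [1] −1/24 = -1/24
S = 1/24
C² = P²·S² = 2/21 ; C = +0.308607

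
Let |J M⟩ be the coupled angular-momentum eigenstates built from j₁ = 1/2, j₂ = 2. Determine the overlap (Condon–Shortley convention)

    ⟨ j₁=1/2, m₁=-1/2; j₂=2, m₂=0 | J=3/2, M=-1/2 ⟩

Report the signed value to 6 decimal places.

−√(2/5) = -0.632456

√[4·1!0!3!/5! · 0!1!2!2!1!2!] = √(8/5)
  +(−1)^1/∏(1,0,0,1,0,2)! = -1/2  (running -1/2)
⟨..|..⟩ = √(8/5)·(-1/2) = -0.632456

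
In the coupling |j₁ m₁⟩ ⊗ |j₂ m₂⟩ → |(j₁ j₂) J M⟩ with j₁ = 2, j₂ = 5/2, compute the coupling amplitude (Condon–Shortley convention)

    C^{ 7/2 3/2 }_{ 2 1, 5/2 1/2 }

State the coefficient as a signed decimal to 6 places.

+0.308607  (= +√(2/21))

triangle: 1!×3!×4!/9! = 144/362880
(j±m)!: 3!×1!×3!×2!×5!×2! = 17280
prefactor² = (2J+1)×Δ×N² = 384/7
  k=0: +1/(0!×1!×1!×3!×2!×1!) = 1/12
  k=1: −1/(1!×0!×0!×2!×3!×2!) = -1/24
Σ = 1/24  ⇒  CG² = 384/7×1/24² = 2/21
CG = +√(2/21) = +0.308607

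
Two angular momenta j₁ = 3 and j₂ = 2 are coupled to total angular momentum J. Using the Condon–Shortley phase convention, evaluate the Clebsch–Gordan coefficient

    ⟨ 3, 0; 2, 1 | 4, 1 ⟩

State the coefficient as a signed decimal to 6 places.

-0.462910

j₁+j₂−J=1  J+j₁−j₂=5  J−j₁+j₂=3  j₁+j₂+J+1=10
(j₁±m₁, j₂±m₂, J±M) = (3,3,3,1,5,3)
P² = 1944/7
sum k=0..1:
  [0] +1/72 = 1/72
  [1] −1/24 = -1/24
S = -1/36
C² = P²·S² = 3/14 ; C = -0.462910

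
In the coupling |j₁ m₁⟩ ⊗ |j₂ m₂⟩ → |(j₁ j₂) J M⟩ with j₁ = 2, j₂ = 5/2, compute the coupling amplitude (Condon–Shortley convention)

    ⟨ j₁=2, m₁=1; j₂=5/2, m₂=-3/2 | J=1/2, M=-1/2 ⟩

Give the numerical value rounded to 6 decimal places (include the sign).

-0.516398  (= −√(4/15))

j₁+j₂−J=4  J+j₁−j₂=0  J−j₁+j₂=1  j₁+j₂+J+1=6
(j₁±m₁, j₂±m₂, J±M) = (3,1,1,4,0,1)
P² = 48/5
sum k=1..1:
  [1] −1/6 = -1/6
S = -1/6
C² = P²·S² = 4/15 ; C = -0.516398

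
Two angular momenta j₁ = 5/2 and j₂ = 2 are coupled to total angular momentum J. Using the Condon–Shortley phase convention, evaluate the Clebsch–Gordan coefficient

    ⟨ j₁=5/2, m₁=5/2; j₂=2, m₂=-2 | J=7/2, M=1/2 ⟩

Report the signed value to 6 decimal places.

j₁+j₂−J=1  J+j₁−j₂=4  J−j₁+j₂=3  j₁+j₂+J+1=9
(j₁±m₁, j₂±m₂, J±M) = (5,0,0,4,4,3)
P² = 9216/7
sum k=0..0:
  [0] +1/144 = 1/144
S = 1/144
C² = P²·S² = 4/63 ; C = +0.251976

+√(4/63) ≈ +0.251976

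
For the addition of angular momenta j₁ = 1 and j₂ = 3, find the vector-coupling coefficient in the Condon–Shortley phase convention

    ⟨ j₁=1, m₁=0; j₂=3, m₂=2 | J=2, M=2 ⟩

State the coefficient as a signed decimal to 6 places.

j₁+j₂−J=2  J+j₁−j₂=0  J−j₁+j₂=4  j₁+j₂+J+1=7
(j₁±m₁, j₂±m₂, J±M) = (1,1,5,1,4,0)
P² = 960/7
sum k=1..1:
  [1] −1/24 = -1/24
S = -1/24
C² = P²·S² = 5/21 ; C = -0.487950

-0.487950  (= −√(5/21))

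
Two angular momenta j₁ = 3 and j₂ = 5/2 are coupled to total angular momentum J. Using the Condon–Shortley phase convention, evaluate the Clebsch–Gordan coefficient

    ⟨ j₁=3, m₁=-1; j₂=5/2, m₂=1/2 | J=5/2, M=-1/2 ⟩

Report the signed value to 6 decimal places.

j₁+j₂−J=3  J+j₁−j₂=3  J−j₁+j₂=2  j₁+j₂+J+1=9
(j₁±m₁, j₂±m₂, J±M) = (2,4,3,2,2,3)
P² = 288/35
sum k=1..3:
  [1] −1/24 = -1/24
  [2] +1/4 = 1/4
  [3] −1/24 = -1/24
S = 1/6
C² = P²·S² = 8/35 ; C = +0.478091

+√(8/35) ≈ +0.478091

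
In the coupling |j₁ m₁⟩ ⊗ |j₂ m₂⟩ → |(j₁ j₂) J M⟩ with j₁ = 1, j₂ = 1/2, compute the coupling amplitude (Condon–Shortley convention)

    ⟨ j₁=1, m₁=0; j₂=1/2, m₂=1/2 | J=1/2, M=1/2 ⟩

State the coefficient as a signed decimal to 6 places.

j₁+j₂−J=1  J+j₁−j₂=1  J−j₁+j₂=0  j₁+j₂+J+1=3
(j₁±m₁, j₂±m₂, J±M) = (1,1,1,0,1,0)
P² = 1/3
sum k=1..1:
  [1] −1/1 = -1
S = -1
C² = P²·S² = 1/3 ; C = -0.577350

-0.577350  (= −√(1/3))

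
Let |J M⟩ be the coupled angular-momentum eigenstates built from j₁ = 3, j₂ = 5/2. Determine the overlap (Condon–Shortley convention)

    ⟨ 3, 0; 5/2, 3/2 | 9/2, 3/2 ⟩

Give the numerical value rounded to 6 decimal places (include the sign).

−√(45/154) = -0.540562

triangle: 1!*5!*4!/11! = 2880/39916800
(j±m)!: 3!*3!*4!*1!*6!*3! = 3732480
prefactor² = (2J+1)*Δ*N² = 207360/77
  k=0: +1/(0!*1!*3!*4!*2!*0!) = 1/288
  k=1: −1/(1!*0!*2!*3!*3!*1!) = -1/72
Σ = -1/96  ⇒  CG² = 207360/77*(-1/96)² = 45/154
CG = −√(45/154) = -0.540562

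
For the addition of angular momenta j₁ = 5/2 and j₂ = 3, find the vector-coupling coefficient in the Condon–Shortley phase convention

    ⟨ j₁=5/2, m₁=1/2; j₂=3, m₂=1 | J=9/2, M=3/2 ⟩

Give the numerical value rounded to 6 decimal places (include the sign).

−√(5/231) = -0.147122

triangle: 1!*4!*5!/11! = 2880/39916800
(j±m)!: 3!*2!*4!*2!*6!*3! = 2488320
prefactor² = (2J+1)*Δ*N² = 138240/77
  k=0: +1/(0!*1!*2!*4!*2!*1!) = 1/96
  k=1: −1/(1!*0!*1!*3!*3!*2!) = -1/72
Σ = -1/288  ⇒  CG² = 138240/77*(-1/288)² = 5/231
CG = −√(5/231) = -0.147122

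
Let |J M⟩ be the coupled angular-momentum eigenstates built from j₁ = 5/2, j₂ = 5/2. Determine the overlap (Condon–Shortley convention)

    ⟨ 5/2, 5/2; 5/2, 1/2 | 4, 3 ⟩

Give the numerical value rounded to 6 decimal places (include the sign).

j₁+j₂−J=1  J+j₁−j₂=4  J−j₁+j₂=4  j₁+j₂+J+1=10
(j₁±m₁, j₂±m₂, J±M) = (5,0,3,2,7,1)
P² = 10368
sum k=0..0:
  [0] +1/144 = 1/144
S = 1/144
C² = P²·S² = 1/2 ; C = +0.707107

+0.707107  (= +√(1/2))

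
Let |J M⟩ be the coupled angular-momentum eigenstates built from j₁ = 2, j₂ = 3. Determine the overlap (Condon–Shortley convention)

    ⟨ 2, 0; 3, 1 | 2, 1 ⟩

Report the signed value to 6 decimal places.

+0.377964

j₁+j₂−J=3  J+j₁−j₂=1  J−j₁+j₂=3  j₁+j₂+J+1=8
(j₁±m₁, j₂±m₂, J±M) = (2,2,4,2,3,1)
P² = 36/7
sum k=1..2:
  [1] −1/12 = -1/12
  [2] +1/4 = 1/4
S = 1/6
C² = P²·S² = 1/7 ; C = +0.377964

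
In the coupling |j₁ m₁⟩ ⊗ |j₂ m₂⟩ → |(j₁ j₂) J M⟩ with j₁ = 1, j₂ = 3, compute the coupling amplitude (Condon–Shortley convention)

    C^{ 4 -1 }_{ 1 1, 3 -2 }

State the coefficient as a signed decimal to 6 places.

+0.327327

j₁+j₂−J=0  J+j₁−j₂=2  J−j₁+j₂=6  j₁+j₂+J+1=9
(j₁±m₁, j₂±m₂, J±M) = (2,0,1,5,3,5)
P² = 43200/7
sum k=0..0:
  [0] +1/240 = 1/240
S = 1/240
C² = P²·S² = 3/28 ; C = +0.327327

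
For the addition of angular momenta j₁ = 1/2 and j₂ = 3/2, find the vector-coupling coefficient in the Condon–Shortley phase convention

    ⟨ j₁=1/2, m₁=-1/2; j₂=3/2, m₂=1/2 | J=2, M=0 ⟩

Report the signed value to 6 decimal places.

+0.707107  (= +√(1/2))

√[5·0!1!3!/5! · 0!1!2!1!2!2!] = √(2)
  +(−1)^0/∏(0,0,1,2,0,1)! = 1/2  (running 1/2)
⟨..|..⟩ = √(2)·(1/2) = +0.707107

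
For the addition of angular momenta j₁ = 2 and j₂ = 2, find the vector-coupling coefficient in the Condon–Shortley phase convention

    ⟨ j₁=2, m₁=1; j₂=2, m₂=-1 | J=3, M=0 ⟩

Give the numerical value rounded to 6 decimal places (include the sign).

j₁+j₂−J=1  J+j₁−j₂=3  J−j₁+j₂=3  j₁+j₂+J+1=8
(j₁±m₁, j₂±m₂, J±M) = (3,1,1,3,3,3)
P² = 81/10
sum k=0..1:
  [0] +1/4 = 1/4
  [1] −1/36 = -1/36
S = 2/9
C² = P²·S² = 2/5 ; C = +0.632456

+√(2/5) ≈ +0.632456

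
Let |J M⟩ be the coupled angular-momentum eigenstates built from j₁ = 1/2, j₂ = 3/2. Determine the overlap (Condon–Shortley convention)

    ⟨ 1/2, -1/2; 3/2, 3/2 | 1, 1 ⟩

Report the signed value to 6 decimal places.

j₁+j₂−J=1  J+j₁−j₂=0  J−j₁+j₂=2  j₁+j₂+J+1=4
(j₁±m₁, j₂±m₂, J±M) = (0,1,3,0,2,0)
P² = 3
sum k=1..1:
  [1] −1/2 = -1/2
S = -1/2
C² = P²·S² = 3/4 ; C = -0.866025

−√(3/4) = -0.866025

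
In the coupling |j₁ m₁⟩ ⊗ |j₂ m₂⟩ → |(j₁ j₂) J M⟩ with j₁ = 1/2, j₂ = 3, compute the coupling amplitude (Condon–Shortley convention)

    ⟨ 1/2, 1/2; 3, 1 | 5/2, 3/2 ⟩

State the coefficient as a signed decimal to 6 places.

+0.534522  (= +√(2/7))

√[6·1!0!5!/7! · 1!0!4!2!4!1!] = √(1152/7)
  +(−1)^0/∏(0,1,0,4,0,1)! = 1/24  (running 1/24)
⟨..|..⟩ = √(1152/7)·(1/24) = +0.534522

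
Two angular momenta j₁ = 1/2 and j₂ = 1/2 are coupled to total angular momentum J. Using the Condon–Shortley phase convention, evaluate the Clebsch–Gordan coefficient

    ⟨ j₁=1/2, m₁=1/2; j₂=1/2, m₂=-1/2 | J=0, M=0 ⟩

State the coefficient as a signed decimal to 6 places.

+√(1/2) = +0.707107

triangle: 1!·0!·0!/2! = 1/2
(j±m)!: 1!·0!·0!·1!·0!·0! = 1
prefactor² = (2J+1)·Δ·N² = 1/2
  k=0: +1/(0!·1!·0!·0!·0!·0!) = 1
Σ = 1  ⇒  CG² = 1/2·1² = 1/2
CG = +√(1/2) = +0.707107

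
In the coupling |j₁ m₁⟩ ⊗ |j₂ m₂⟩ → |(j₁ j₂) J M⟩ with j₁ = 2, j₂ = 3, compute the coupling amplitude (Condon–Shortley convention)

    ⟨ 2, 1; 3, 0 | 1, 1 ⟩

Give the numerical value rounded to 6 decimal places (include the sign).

-0.292770

j₁+j₂−J=4  J+j₁−j₂=0  J−j₁+j₂=2  j₁+j₂+J+1=7
(j₁±m₁, j₂±m₂, J±M) = (3,1,3,3,2,0)
P² = 432/35
sum k=1..1:
  [1] −1/12 = -1/12
S = -1/12
C² = P²·S² = 3/35 ; C = -0.292770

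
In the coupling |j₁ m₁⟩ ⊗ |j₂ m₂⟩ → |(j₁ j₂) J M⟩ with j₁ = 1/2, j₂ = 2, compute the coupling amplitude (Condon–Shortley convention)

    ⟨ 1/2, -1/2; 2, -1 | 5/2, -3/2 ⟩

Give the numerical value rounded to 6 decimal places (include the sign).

j₁+j₂−J=0  J+j₁−j₂=1  J−j₁+j₂=4  j₁+j₂+J+1=6
(j₁±m₁, j₂±m₂, J±M) = (0,1,1,3,1,4)
P² = 144/5
sum k=0..0:
  [0] +1/6 = 1/6
S = 1/6
C² = P²·S² = 4/5 ; C = +0.894427

+0.894427  (= +√(4/5))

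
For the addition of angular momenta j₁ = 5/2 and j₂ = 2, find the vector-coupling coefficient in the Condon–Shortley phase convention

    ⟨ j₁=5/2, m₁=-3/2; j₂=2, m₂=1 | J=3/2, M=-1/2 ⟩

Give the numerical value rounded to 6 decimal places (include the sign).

+0.138013  (= +√(2/105))

√[4·3!2!1!/7! · 1!4!3!1!1!2!] = √(96/35)
  +(−1)^2/∏(2,1,2,1,0,0)! = 1/4  (running 1/4)
  +(−1)^3/∏(3,0,1,0,1,1)! = -1/6  (running 1/12)
⟨..|..⟩ = √(96/35)·(1/12) = +0.138013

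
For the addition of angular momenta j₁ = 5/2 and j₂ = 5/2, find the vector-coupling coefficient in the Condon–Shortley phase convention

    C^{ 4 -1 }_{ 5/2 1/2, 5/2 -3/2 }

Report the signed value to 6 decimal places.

+√(5/14) ≈ +0.597614

j₁+j₂−J=1  J+j₁−j₂=4  J−j₁+j₂=4  j₁+j₂+J+1=10
(j₁±m₁, j₂±m₂, J±M) = (3,2,1,4,3,5)
P² = 10368/35
sum k=0..1:
  [0] +1/24 = 1/24
  [1] −1/144 = -1/144
S = 5/144
C² = P²·S² = 5/14 ; C = +0.597614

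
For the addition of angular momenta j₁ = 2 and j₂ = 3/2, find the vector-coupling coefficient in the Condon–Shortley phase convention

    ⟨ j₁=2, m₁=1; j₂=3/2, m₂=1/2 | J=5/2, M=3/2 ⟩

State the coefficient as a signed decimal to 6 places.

triangle: 1!*3!*2!/7! = 12/5040
(j±m)!: 3!*1!*2!*1!*4!*1! = 288
prefactor² = (2J+1)*Δ*N² = 144/35
  k=0: +1/(0!*1!*1!*2!*2!*0!) = 1/4
  k=1: −1/(1!*0!*0!*1!*3!*1!) = -1/6
Σ = 1/12  ⇒  CG² = 144/35*1/12² = 1/35
CG = +√(1/35) = +0.169031

+0.169031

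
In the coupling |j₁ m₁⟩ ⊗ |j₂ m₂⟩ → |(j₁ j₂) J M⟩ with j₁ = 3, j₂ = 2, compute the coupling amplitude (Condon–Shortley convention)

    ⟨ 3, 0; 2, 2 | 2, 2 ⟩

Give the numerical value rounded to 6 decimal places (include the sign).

-0.267261  (= −√(1/14))

√[5·3!3!1!/8! · 3!3!4!0!4!0!] = √(648/7)
  +(−1)^3/∏(3,0,0,1,3,0)! = -1/36  (running -1/36)
⟨..|..⟩ = √(648/7)·(-1/36) = -0.267261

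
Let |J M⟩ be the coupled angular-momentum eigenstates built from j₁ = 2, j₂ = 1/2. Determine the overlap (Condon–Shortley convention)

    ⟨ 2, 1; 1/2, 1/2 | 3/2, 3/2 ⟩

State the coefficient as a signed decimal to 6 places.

−√(1/5) ≈ -0.447214

√[4·1!3!0!/5! · 3!1!1!0!3!0!] = √(36/5)
  +(−1)^1/∏(1,0,0,0,3,0)! = -1/6  (running -1/6)
⟨..|..⟩ = √(36/5)·(-1/6) = -0.447214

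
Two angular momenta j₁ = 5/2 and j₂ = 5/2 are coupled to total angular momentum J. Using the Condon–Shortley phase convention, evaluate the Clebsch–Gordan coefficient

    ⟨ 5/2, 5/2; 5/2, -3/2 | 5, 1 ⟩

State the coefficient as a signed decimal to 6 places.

+0.154303  (= +√(1/42))

√[11·0!5!5!/11! · 5!0!1!4!6!4!] = √(1382400/7)
  +(−1)^0/∏(0,0,0,1,5,4)! = 1/2880  (running 1/2880)
⟨..|..⟩ = √(1382400/7)·(1/2880) = +0.154303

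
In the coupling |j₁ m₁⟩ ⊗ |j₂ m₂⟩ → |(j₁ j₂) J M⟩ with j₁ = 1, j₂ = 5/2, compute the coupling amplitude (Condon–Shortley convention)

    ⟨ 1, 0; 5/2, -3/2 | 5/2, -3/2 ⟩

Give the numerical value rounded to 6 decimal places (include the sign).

+0.507093

√[6·1!1!4!/7! · 1!1!1!4!1!4!] = √(576/35)
  +(−1)^0/∏(0,1,1,1,0,3)! = 1/6  (running 1/6)
  +(−1)^1/∏(1,0,0,0,1,4)! = -1/24  (running 1/8)
⟨..|..⟩ = √(576/35)·(1/8) = +0.507093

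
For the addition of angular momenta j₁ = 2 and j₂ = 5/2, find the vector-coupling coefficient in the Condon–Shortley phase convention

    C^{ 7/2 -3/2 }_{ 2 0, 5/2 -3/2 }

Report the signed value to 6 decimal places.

+0.534522  (= +√(2/7))

√[8·1!3!4!/9! · 2!2!1!4!2!5!] = √(512/7)
  +(−1)^0/∏(0,1,2,1,1,3)! = 1/12  (running 1/12)
  +(−1)^1/∏(1,0,1,0,2,4)! = -1/48  (running 1/16)
⟨..|..⟩ = √(512/7)·(1/16) = +0.534522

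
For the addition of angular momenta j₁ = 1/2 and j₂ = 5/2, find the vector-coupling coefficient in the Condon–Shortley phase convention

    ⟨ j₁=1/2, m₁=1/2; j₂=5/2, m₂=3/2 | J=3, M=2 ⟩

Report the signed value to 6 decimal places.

+0.912871

triangle: 0!·1!·5!/7! = 120/5040
(j±m)!: 1!·0!·4!·1!·5!·1! = 2880
prefactor² = (2J+1)·Δ·N² = 480
  k=0: +1/(0!·0!·0!·4!·1!·1!) = 1/24
Σ = 1/24  ⇒  CG² = 480·1/24² = 5/6
CG = +√(5/6) = +0.912871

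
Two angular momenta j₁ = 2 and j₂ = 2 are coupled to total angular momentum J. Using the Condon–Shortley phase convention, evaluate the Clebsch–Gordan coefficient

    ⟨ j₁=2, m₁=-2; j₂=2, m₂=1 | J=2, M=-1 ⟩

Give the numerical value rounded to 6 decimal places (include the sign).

+0.654654

√[5·2!2!2!/7! · 0!4!3!1!1!3!] = √(48/7)
  +(−1)^2/∏(2,0,2,1,0,1)! = 1/4  (running 1/4)
⟨..|..⟩ = √(48/7)·(1/4) = +0.654654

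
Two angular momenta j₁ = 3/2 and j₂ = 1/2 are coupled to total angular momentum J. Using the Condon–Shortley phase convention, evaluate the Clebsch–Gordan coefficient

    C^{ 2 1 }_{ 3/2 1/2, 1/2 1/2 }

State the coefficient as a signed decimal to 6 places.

triangle: 0!·3!·1!/5! = 6/120
(j±m)!: 2!·1!·1!·0!·3!·1! = 12
prefactor² = (2J+1)·Δ·N² = 3
  k=0: +1/(0!·0!·1!·1!·2!·0!) = 1/2
Σ = 1/2  ⇒  CG² = 3·1/2² = 3/4
CG = +√(3/4) = +0.866025

+√(3/4) ≈ +0.866025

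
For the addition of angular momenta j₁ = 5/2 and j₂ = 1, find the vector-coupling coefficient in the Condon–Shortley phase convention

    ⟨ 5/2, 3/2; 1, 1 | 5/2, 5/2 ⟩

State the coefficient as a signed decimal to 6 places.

j₁+j₂−J=1  J+j₁−j₂=4  J−j₁+j₂=1  j₁+j₂+J+1=7
(j₁±m₁, j₂±m₂, J±M) = (4,1,2,0,5,0)
P² = 1152/7
sum k=1..1:
  [1] −1/24 = -1/24
S = -1/24
C² = P²·S² = 2/7 ; C = -0.534522

-0.534522  (= −√(2/7))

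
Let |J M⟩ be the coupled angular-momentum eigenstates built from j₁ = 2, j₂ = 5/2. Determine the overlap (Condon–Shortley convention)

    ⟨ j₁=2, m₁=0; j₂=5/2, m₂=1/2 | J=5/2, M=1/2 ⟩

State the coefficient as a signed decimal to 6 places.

triangle: 2!×2!×3!/8! = 24/40320
(j±m)!: 2!×2!×3!×2!×3!×2! = 576
prefactor² = (2J+1)×Δ×N² = 72/35
  k=0: +1/(0!×2!×2!×3!×0!×0!) = 1/24
  k=1: −1/(1!×1!×1!×2!×1!×1!) = -1/2
  k=2: +1/(2!×0!×0!×1!×2!×2!) = 1/8
Σ = -1/3  ⇒  CG² = 72/35×(-1/3)² = 8/35
CG = −√(8/35) = -0.478091

-0.478091  (= −√(8/35))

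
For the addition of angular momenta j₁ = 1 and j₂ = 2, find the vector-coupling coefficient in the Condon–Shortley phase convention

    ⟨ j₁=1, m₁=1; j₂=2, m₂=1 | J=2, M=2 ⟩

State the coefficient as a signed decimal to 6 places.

+0.577350

j₁+j₂−J=1  J+j₁−j₂=1  J−j₁+j₂=3  j₁+j₂+J+1=6
(j₁±m₁, j₂±m₂, J±M) = (2,0,3,1,4,0)
P² = 12
sum k=0..0:
  [0] +1/6 = 1/6
S = 1/6
C² = P²·S² = 1/3 ; C = +0.577350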